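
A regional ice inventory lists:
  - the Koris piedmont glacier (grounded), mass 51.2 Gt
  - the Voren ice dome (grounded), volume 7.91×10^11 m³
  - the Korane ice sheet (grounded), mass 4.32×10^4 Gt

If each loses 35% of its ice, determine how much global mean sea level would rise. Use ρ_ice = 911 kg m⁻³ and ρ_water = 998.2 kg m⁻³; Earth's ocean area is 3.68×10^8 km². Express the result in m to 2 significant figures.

Koris: 0.35 × 51.2 Gt = 1.792×10^13 kg; dividing by ρ_w = 998.2 kg m⁻³ gives 1.795×10^10 m³ of water.
Voren: 0.35 × 7.91×10^11 m³ × (911/998.2) = 2.527×10^11 m³ of water.
Korane: 0.35 × 4.32×10^4 Gt = 1.512×10^16 kg; dividing by ρ_w = 998.2 kg m⁻³ gives 1.515×10^13 m³ of water.
Total added water ≈ 1.542×10^13 m³ over 3.68×10^14 m² → Δh = 0.0419 m.

≈ 0.042 m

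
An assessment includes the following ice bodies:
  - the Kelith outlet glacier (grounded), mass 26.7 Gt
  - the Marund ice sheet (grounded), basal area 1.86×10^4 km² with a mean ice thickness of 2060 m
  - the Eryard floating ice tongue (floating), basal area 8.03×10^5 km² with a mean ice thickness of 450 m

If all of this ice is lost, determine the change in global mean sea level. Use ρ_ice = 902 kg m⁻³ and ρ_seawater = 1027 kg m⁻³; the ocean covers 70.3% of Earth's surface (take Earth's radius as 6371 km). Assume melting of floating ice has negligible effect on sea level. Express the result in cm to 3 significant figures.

Kelith: 26.7 Gt = 2.670×10^13 kg; dividing by ρ_w = 1027 kg m⁻³ gives 2.600×10^10 m³ of water.
Marund: ice volume = 1.86×10^4 km² × 2060 m = 3.832×10^4 km³; 3.832×10^4 × (902/1027) = 3.365×10^4 km³ of water.
The Eryard floating ice tongue is floating and already displaces its own weight of water, so its melt adds essentially nothing to sea level.
Total added water ≈ 3.368×10^13 m³ over 3.59×10^14 m² → Δh = 0.0939 m = 9.39 cm.

≈ 9.39 cm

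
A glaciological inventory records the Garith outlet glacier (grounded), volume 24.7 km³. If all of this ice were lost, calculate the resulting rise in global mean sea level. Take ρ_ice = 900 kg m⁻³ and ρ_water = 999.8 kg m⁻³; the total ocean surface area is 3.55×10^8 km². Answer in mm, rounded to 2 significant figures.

Garith: 24.7 km³ × (900/999.8) = 22.23 km³ of water.
Spread over 3.55×10^14 m² of ocean, Δh = 2.223×10^10 / 3.55×10^14 = 6.26×10^-5 m = 0.063 mm.

≈ 0.063 mm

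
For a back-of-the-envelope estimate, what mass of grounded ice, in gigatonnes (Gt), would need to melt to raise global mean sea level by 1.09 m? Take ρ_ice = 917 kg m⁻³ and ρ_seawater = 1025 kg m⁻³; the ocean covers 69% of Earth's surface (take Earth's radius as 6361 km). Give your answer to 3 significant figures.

≈ 3.92×10^5 Gt

Required water volume = Δh × A = 1.09 m × 3.51×10^14 m² = 3.824×10^14 m³.
ρ_w = 1025 kg m⁻³, so the mass of water = 3.824×10^14 m³ × 1025 kg m⁻³ = 3.920×10^17 kg = 3.92×10^5 Gt (and the same mass of ice, by conservation).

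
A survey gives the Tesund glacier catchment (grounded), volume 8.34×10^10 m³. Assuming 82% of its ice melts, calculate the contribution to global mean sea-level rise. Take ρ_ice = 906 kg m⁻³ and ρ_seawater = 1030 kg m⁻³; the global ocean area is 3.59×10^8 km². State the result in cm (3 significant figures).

Tesund: 0.82 × 8.34×10^10 m³ × (906/1030) = 6.015×10^10 m³ of water.
Spread over 3.59×10^14 m² of ocean, Δh = 6.015×10^10 / 3.59×10^14 = 1.68×10^-4 m = 0.0168 cm.

≈ 0.0168 cm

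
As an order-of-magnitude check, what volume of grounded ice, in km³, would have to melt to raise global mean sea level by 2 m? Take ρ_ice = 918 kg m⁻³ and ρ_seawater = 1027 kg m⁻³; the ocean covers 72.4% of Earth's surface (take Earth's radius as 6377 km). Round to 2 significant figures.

≈ 8.3×10^5 km³

Required water volume = Δh × A = 2 m × 3.70×10^14 m² = 7.400×10^14 m³ = 7.400×10^5 km³.
Ice volume = water volume × ρ_w/ρ_ice = 7.400×10^5 × 1027/918 = 8.3×10^5 km³.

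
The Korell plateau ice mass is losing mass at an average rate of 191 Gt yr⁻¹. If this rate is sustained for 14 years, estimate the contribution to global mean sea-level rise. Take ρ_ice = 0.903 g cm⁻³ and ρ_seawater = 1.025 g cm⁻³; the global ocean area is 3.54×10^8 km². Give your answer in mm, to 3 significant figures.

Total mass lost = 191 Gt/yr × 14 yr = 2674 Gt = 2.674×10^15 kg.
ρ_w = 1.025 g cm⁻³ = 1025 kg m⁻³, so water volume = 2.674×10^15 / 1025 = 2.609×10^12 m³.
Δh = 2.609×10^12 / 3.54×10^14 = 7.37×10^-3 m = 7.37 mm.

≈ 7.37 mm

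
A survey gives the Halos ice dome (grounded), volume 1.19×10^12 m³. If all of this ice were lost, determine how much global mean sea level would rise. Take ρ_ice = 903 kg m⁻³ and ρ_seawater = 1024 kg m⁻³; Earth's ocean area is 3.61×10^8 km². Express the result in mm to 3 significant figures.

Halos: 1.19×10^12 m³ × (903/1024) = 1.049×10^12 m³ of water.
Spread over 3.61×10^14 m² of ocean, Δh = 1.049×10^12 / 3.61×10^14 = 2.91×10^-3 m = 2.91 mm.

≈ 2.91 mm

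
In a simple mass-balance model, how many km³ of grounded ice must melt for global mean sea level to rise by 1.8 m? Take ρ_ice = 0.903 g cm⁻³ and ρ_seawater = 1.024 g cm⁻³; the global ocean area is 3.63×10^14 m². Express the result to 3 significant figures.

≈ 7.41×10^5 km³

Required water volume = Δh × A = 1.8 m × 3.63×10^14 m² = 6.534×10^14 m³ = 6.534×10^5 km³.
Ice volume = water volume × ρ_w/ρ_ice = 6.534×10^5 × 1024/903 = 7.41×10^5 km³.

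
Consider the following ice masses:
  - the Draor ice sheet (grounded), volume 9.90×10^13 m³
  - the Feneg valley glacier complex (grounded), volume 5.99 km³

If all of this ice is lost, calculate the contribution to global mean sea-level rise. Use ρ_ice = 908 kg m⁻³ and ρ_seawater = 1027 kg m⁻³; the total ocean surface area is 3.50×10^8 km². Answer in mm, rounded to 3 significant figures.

≈ 250 mm

Draor: 9.90×10^13 m³ × (908/1027) = 8.753×10^13 m³ of water.
Feneg: 5.99 km³ × (908/1027) = 5.296 km³ of water.
Total added water ≈ 8.753×10^13 m³ over 3.50×10^14 m² → Δh = 0.250 m = 250 mm.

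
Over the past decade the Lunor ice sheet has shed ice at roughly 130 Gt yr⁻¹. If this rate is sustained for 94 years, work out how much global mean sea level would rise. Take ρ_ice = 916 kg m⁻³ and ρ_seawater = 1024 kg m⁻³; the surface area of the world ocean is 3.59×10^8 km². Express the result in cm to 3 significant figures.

≈ 3.32 cm

Total mass lost = 130 Gt/yr × 94 yr = 1.222×10^4 Gt = 1.222×10^16 kg.
ρ_w = 1024 kg m⁻³, so water volume = 1.222×10^16 / 1024 = 1.193×10^13 m³.
Δh = 1.193×10^13 / 3.59×10^14 = 0.0332 m = 3.32 cm.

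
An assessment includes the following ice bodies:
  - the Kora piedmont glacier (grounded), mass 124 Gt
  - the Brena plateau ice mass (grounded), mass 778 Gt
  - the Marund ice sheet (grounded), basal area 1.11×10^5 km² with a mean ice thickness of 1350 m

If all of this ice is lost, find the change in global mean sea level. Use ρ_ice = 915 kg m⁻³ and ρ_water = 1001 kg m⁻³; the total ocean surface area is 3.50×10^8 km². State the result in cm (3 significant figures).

≈ 39.4 cm

Kora: 124 Gt = 1.240×10^14 kg; dividing by ρ_w = 1001 kg m⁻³ gives 1.239×10^11 m³ of water.
Brena: 778 Gt = 7.780×10^14 kg; dividing by ρ_w = 1001 kg m⁻³ gives 7.772×10^11 m³ of water.
Marund: ice volume = 1.11×10^5 km² × 1350 m = 1.499×10^5 km³; 1.499×10^5 × (915/1001) = 1.370×10^5 km³ of water.
Total added water ≈ 1.379×10^14 m³ over 3.50×10^14 m² → Δh = 0.394 m = 39.4 cm.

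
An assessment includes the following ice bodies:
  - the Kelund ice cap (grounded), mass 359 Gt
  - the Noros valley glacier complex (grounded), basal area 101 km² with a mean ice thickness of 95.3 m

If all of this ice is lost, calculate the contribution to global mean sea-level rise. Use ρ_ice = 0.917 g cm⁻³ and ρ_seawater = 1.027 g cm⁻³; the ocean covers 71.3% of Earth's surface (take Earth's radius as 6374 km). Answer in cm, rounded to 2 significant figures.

≈ 0.098 cm

Kelund: 359 Gt = 3.590×10^14 kg; dividing by ρ_w = 1.027 g cm⁻³ = 1027 kg m⁻³ gives 3.496×10^11 m³ of water.
Noros: ice volume = 101 km² × 95.3 m = 9.625 km³; 9.625 × (917/1027) = 8.594 km³ of water.
Total added water ≈ 3.582×10^11 m³ over 3.64×10^14 m² → Δh = 9.84×10^-4 m = 0.098 cm.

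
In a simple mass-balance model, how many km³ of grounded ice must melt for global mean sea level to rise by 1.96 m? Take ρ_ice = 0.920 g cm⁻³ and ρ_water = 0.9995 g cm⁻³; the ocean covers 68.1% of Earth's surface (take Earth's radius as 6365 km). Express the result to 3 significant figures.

Required water volume = Δh × A = 1.96 m × 3.47×10^14 m² = 6.795×10^14 m³ = 6.795×10^5 km³.
Ice volume = water volume × ρ_w/ρ_ice = 6.795×10^5 × 999.5/920 = 7.38×10^5 km³.

≈ 7.38×10^5 km³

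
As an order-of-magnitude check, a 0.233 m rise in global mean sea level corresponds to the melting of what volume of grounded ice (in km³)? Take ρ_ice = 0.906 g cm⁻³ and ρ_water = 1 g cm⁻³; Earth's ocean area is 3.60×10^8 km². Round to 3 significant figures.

≈ 9.26×10^4 km³

Required water volume = Δh × A = 0.233 m × 3.60×10^14 m² = 8.388×10^13 m³ = 8.388×10^4 km³.
Ice volume = water volume × ρ_w/ρ_ice = 8.388×10^4 × 1000/906 = 9.26×10^4 km³.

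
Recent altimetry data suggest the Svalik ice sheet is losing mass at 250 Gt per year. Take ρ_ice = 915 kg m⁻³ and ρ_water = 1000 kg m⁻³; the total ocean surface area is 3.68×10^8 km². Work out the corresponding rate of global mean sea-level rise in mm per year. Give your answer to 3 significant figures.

ρ_w = 1000 kg m⁻³. Annual water volume added = 250 Gt / ρ_w = 2.500×10^14 kg / 1000 kg m⁻³ = 2.500×10^11 m³.
Δh per year = 2.500×10^11 / 3.68×10^14 = 6.79×10^-4 m = 0.679 mm.

≈ 0.679 mm/yr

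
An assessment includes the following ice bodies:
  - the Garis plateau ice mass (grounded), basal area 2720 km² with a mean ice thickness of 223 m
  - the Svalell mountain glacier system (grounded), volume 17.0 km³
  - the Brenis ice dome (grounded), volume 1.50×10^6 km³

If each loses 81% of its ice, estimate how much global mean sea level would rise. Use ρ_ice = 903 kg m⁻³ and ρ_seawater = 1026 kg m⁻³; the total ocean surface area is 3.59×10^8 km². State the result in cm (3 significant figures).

≈ 298 cm

Garis: ice volume = 2720 km² × 223 m = 606.6 km³; 0.81 × 606.6 × (903/1026) = 432.4 km³ of water.
Svalell: 0.81 × 17.0 km³ × (903/1026) = 12.12 km³ of water.
Brenis: 0.81 × 1.50×10^6 km³ × (903/1026) = 1.069×10^6 km³ of water.
Total added water ≈ 1.070×10^15 m³ over 3.59×10^14 m² → Δh = 2.98 m = 298 cm.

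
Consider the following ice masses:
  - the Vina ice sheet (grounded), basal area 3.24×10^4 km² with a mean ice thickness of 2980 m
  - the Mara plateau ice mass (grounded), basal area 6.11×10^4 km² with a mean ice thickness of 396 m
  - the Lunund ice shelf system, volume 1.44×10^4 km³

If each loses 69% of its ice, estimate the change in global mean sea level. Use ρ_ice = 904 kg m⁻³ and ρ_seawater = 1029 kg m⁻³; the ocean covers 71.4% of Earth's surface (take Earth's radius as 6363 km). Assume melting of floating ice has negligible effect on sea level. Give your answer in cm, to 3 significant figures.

≈ 20.1 cm

Vina: ice volume = 3.24×10^4 km² × 2980 m = 9.655×10^4 km³; 0.69 × 9.655×10^4 × (904/1029) = 5.853×10^4 km³ of water.
Mara: ice volume = 6.11×10^4 km² × 396 m = 2.420×10^4 km³; 0.69 × 2.420×10^4 × (904/1029) = 1.467×10^4 km³ of water.
The Lunund ice shelf system is floating and already displaces its own weight of water, so its melt adds essentially nothing to sea level.
Total added water ≈ 7.319×10^13 m³ over 3.63×10^14 m² → Δh = 0.201 m = 20.1 cm.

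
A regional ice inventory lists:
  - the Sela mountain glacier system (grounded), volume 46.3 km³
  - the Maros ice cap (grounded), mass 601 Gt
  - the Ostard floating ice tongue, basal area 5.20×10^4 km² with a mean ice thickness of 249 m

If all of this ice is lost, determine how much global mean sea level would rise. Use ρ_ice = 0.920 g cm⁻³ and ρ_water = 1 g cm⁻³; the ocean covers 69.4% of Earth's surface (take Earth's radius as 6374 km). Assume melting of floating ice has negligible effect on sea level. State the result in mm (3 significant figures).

≈ 1.82 mm

Sela: 46.3 km³ × (920/1000) = 42.60 km³ of water.
Maros: 601 Gt = 6.010×10^14 kg; dividing by ρ_w = 1 g cm⁻³ = 1000 kg m⁻³ gives 6.010×10^11 m³ of water.
The Ostard floating ice tongue is floating and already displaces its own weight of water, so its melt adds essentially nothing to sea level.
Total added water ≈ 6.436×10^11 m³ over 3.54×10^14 m² → Δh = 1.82×10^-3 m = 1.82 mm.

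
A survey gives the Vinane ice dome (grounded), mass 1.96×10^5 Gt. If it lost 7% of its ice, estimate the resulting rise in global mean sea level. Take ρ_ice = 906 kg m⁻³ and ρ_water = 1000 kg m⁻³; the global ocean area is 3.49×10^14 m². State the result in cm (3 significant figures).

≈ 3.93 cm

Vinane: 0.07 × 1.96×10^5 Gt = 1.372×10^16 kg; dividing by ρ_w = 1000 kg m⁻³ gives 1.372×10^13 m³ of water.
Spread over 3.49×10^14 m² of ocean, Δh = 1.372×10^13 / 3.49×10^14 = 0.0393 m = 3.93 cm.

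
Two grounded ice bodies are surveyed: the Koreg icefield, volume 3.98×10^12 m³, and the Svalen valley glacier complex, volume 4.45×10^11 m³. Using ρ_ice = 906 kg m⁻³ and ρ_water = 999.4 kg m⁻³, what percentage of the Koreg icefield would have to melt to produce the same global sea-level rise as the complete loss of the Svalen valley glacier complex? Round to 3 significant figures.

Equal sea-level rise means equal mass of meltwater, i.e. equal mass of ice lost.
Ice mass of Svalen: 4.032×10^14 kg; ice mass of Koreg: 3.606×10^15 kg.
Fraction required = 4.032×10^14 / 3.606×10^15 = 0.112 → 11.2 %.

≈ 11.2 %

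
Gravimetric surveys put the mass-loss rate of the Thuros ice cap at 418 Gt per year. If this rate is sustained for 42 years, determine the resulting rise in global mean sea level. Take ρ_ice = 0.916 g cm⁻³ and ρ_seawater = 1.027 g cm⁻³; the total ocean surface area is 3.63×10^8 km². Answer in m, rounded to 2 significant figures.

≈ 0.047 m

Total mass lost = 418 Gt/yr × 42 yr = 1.756×10^4 Gt = 1.756×10^16 kg.
ρ_w = 1.027 g cm⁻³ = 1027 kg m⁻³, so water volume = 1.756×10^16 / 1027 = 1.709×10^13 m³.
Δh = 1.709×10^13 / 3.63×10^14 = 0.0471 m.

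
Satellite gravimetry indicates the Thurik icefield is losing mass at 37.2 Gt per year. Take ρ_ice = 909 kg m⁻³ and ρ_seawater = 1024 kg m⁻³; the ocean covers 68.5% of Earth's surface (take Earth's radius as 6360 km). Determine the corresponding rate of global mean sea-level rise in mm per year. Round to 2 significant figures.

ρ_w = 1024 kg m⁻³. Annual water volume added = 37.2 Gt / ρ_w = 3.720×10^13 kg / 1024 kg m⁻³ = 3.633×10^10 m³.
Δh per year = 3.633×10^10 / 3.48×10^14 = 1.04×10^-4 m = 0.10 mm.

≈ 0.10 mm/yr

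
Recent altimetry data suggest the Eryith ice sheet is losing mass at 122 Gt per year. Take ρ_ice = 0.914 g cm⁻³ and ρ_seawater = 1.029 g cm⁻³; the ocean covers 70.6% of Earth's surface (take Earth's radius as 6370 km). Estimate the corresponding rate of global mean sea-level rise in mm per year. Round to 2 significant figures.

≈ 0.33 mm/yr

ρ_w = 1.029 g cm⁻³ = 1029 kg m⁻³. Annual water volume added = 122 Gt / ρ_w = 1.220×10^14 kg / 1029 kg m⁻³ = 1.186×10^11 m³.
Δh per year = 1.186×10^11 / 3.60×10^14 = 3.29×10^-4 m = 0.33 mm.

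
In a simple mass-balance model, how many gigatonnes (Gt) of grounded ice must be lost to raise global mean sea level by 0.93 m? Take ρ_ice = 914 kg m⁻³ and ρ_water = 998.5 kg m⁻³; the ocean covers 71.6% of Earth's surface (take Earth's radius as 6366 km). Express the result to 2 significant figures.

Required water volume = Δh × A = 0.93 m × 3.65×10^14 m² = 3.391×10^14 m³.
ρ_w = 998.5 kg m⁻³, so the mass of water = 3.391×10^14 m³ × 998.5 kg m⁻³ = 3.386×10^17 kg = 3.4×10^5 Gt (and the same mass of ice, by conservation).

≈ 3.4×10^5 Gt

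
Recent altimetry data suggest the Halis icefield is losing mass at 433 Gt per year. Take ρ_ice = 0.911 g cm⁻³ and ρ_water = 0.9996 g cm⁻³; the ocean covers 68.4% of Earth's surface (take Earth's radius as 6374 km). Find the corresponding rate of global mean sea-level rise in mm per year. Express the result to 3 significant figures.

≈ 1.24 mm/yr

ρ_w = 0.9996 g cm⁻³ = 999.6 kg m⁻³. Annual water volume added = 433 Gt / ρ_w = 4.330×10^14 kg / 999.6 kg m⁻³ = 4.332×10^11 m³.
Δh per year = 4.332×10^11 / 3.49×10^14 = 1.24×10^-3 m = 1.24 mm.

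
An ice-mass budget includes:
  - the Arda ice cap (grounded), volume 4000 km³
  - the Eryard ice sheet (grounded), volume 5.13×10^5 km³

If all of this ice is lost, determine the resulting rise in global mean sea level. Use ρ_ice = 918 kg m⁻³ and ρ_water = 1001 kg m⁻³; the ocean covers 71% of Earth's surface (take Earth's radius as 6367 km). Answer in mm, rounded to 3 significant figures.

Arda: 4000 km³ × (918/1001) = 3668 km³ of water.
Eryard: 5.13×10^5 km³ × (918/1001) = 4.705×10^5 km³ of water.
Total added water ≈ 4.741×10^14 m³ over 3.62×10^14 m² → Δh = 1.31 m = 1310 mm.

≈ 1310 mm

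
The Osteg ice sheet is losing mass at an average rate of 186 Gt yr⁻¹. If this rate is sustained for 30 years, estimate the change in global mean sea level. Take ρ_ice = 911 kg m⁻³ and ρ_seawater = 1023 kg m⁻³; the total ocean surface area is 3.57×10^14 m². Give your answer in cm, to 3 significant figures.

Total mass lost = 186 Gt/yr × 30 yr = 5580 Gt = 5.580×10^15 kg.
ρ_w = 1023 kg m⁻³, so water volume = 5.580×10^15 / 1023 = 5.455×10^12 m³.
Δh = 5.455×10^12 / 3.57×10^14 = 0.0153 m = 1.53 cm.

≈ 1.53 cm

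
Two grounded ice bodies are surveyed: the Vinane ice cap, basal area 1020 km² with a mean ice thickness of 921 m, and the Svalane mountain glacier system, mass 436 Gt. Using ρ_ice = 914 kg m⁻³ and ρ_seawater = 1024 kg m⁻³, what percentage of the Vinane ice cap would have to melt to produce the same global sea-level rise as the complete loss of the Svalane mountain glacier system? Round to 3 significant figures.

Equal sea-level rise means equal mass of meltwater, i.e. equal mass of ice lost.
Ice mass of Svalane: 4.360×10^14 kg; ice mass of Vinane: 8.586×10^14 kg.
Fraction required = 4.360×10^14 / 8.586×10^14 = 0.508 → 50.8 %.

≈ 50.8 %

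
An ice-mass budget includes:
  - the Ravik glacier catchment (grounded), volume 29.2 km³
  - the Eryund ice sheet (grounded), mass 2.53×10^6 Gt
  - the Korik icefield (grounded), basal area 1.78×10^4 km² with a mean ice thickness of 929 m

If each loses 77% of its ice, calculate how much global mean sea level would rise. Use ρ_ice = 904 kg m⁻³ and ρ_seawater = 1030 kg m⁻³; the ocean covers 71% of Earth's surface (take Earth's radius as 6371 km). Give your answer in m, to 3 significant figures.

Ravik: 0.77 × 29.2 km³ × (904/1030) = 19.73 km³ of water.
Eryund: 0.77 × 2.53×10^6 Gt = 1.948×10^18 kg; dividing by ρ_w = 1030 kg m⁻³ gives 1.891×10^15 m³ of water.
Korik: ice volume = 1.78×10^4 km² × 929 m = 1.654×10^4 km³; 0.77 × 1.654×10^4 × (904/1030) = 1.118×10^4 km³ of water.
Total added water ≈ 1.903×10^15 m³ over 3.62×10^14 m² → Δh = 5.25 m.

≈ 5.25 m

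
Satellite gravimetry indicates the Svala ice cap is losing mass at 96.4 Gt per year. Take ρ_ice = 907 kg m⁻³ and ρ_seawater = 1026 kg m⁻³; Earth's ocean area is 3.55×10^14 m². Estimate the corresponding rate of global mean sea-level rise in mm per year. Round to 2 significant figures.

≈ 0.26 mm/yr

ρ_w = 1026 kg m⁻³. Annual water volume added = 96.4 Gt / ρ_w = 9.640×10^13 kg / 1026 kg m⁻³ = 9.396×10^10 m³.
Δh per year = 9.396×10^10 / 3.55×10^14 = 2.65×10^-4 m = 0.26 mm.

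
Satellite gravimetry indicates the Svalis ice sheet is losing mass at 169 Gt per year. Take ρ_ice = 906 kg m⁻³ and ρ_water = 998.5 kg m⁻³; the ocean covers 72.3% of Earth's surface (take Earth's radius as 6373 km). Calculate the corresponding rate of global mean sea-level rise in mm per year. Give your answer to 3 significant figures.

ρ_w = 998.5 kg m⁻³. Annual water volume added = 169 Gt / ρ_w = 1.690×10^14 kg / 998.5 kg m⁻³ = 1.693×10^11 m³.
Δh per year = 1.693×10^11 / 3.69×10^14 = 4.59×10^-4 m = 0.459 mm.

≈ 0.459 mm/yr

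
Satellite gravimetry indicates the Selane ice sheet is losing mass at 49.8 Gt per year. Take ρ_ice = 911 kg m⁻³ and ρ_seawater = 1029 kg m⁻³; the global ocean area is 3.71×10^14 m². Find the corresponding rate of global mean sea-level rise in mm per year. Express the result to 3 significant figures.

≈ 0.130 mm/yr

ρ_w = 1029 kg m⁻³. Annual water volume added = 49.8 Gt / ρ_w = 4.980×10^13 kg / 1029 kg m⁻³ = 4.840×10^10 m³.
Δh per year = 4.840×10^10 / 3.71×10^14 = 1.30×10^-4 m = 0.130 mm.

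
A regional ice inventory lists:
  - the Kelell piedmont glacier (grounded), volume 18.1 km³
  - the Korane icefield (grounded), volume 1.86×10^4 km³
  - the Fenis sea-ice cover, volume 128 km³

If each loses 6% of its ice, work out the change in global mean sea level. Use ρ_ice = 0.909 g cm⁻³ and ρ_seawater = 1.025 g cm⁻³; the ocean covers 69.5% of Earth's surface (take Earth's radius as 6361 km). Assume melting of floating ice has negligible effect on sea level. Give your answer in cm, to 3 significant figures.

≈ 0.280 cm

Kelell: 0.06 × 18.1 km³ × (909/1025) = 0.9631 km³ of water.
Korane: 0.06 × 1.86×10^4 km³ × (909/1025) = 989.7 km³ of water.
The Fenis sea-ice cover is floating and already displaces its own weight of water, so its melt adds essentially nothing to sea level.
Total added water ≈ 9.907×10^11 m³ over 3.53×10^14 m² → Δh = 2.80×10^-3 m = 0.280 cm.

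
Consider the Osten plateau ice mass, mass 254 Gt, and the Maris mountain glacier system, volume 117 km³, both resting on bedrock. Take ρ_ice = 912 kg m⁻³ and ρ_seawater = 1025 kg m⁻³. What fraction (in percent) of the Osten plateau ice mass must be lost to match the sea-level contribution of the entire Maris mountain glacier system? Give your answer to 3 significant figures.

≈ 42.0 %

Equal sea-level rise means equal mass of meltwater, i.e. equal mass of ice lost.
Ice mass of Maris: 1.067×10^14 kg; ice mass of Osten: 2.540×10^14 kg.
Fraction required = 1.067×10^14 / 2.540×10^14 = 0.420 → 42.0 %.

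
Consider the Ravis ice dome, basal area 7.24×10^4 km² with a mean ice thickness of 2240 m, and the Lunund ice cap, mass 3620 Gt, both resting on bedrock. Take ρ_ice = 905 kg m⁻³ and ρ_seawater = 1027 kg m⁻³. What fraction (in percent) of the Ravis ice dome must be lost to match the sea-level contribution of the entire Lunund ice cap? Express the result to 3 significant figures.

Equal sea-level rise means equal mass of meltwater, i.e. equal mass of ice lost.
Ice mass of Lunund: 3.620×10^15 kg; ice mass of Ravis: 1.468×10^17 kg.
Fraction required = 3.620×10^15 / 1.468×10^17 = 0.0247 → 2.47 %.

≈ 2.47 %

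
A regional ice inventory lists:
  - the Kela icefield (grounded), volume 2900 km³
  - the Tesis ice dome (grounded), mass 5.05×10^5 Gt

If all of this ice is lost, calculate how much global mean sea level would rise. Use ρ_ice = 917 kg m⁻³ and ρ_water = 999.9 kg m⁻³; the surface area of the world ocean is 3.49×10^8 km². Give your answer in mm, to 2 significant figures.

≈ 1500 mm

Kela: 2900 km³ × (917/999.9) = 2660 km³ of water.
Tesis: 5.05×10^5 Gt = 5.050×10^17 kg; dividing by ρ_w = 999.9 kg m⁻³ gives 5.051×10^14 m³ of water.
Total added water ≈ 5.077×10^14 m³ over 3.49×10^14 m² → Δh = 1.45 m = 1500 mm.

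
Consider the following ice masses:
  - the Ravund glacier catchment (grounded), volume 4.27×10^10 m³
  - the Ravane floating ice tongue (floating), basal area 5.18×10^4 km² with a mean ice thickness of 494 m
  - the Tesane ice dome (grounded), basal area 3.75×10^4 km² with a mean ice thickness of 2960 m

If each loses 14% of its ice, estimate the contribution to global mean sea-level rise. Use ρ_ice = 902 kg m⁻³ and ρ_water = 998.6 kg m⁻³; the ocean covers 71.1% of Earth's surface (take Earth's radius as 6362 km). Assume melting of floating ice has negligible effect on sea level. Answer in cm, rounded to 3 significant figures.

Ravund: 0.14 × 4.27×10^10 m³ × (902/998.6) = 5.400×10^9 m³ of water.
The Ravane floating ice tongue is floating and already displaces its own weight of water, so its melt adds essentially nothing to sea level.
Tesane: ice volume = 3.75×10^4 km² × 2960 m = 1.110×10^5 km³; 0.14 × 1.110×10^5 × (902/998.6) = 1.404×10^4 km³ of water.
Total added water ≈ 1.404×10^13 m³ over 3.62×10^14 m² → Δh = 0.0388 m = 3.88 cm.

≈ 3.88 cm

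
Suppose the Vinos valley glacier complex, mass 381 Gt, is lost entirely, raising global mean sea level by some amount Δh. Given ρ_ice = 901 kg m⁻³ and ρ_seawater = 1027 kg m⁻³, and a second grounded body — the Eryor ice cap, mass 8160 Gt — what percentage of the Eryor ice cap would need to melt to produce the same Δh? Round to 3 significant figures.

≈ 4.67 %

Equal sea-level rise means equal mass of meltwater, i.e. equal mass of ice lost.
Ice mass of Vinos: 3.810×10^14 kg; ice mass of Eryor: 8.160×10^15 kg.
Fraction required = 3.810×10^14 / 8.160×10^15 = 0.0467 → 4.67 %.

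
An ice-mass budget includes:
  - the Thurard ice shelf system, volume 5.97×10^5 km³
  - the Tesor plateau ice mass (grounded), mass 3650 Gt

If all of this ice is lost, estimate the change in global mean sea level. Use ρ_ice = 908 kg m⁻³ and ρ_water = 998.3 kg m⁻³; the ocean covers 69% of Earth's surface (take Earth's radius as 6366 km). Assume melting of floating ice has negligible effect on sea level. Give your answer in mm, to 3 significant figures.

The Thurard ice shelf system is floating and already displaces its own weight of water, so its melt adds essentially nothing to sea level.
Tesor: 3650 Gt = 3.650×10^15 kg; dividing by ρ_w = 998.3 kg m⁻³ gives 3.656×10^12 m³ of water.
Total added water ≈ 3.656×10^12 m³ over 3.51×10^14 m² → Δh = 0.0104 m = 10.4 mm.

≈ 10.4 mm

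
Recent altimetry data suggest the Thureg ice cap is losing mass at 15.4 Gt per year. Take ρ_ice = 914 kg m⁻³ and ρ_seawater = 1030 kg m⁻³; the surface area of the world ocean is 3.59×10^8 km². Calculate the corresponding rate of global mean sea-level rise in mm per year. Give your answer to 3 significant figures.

≈ 0.0416 mm/yr

ρ_w = 1030 kg m⁻³. Annual water volume added = 15.4 Gt / ρ_w = 1.540×10^13 kg / 1030 kg m⁻³ = 1.495×10^10 m³.
Δh per year = 1.495×10^10 / 3.59×10^14 = 4.16×10^-5 m = 0.0416 mm.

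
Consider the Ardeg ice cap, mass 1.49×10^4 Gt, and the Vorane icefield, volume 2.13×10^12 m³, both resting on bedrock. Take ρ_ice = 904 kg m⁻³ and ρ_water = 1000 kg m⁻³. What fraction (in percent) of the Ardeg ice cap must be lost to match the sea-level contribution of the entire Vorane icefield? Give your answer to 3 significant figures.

≈ 12.9 %

Equal sea-level rise means equal mass of meltwater, i.e. equal mass of ice lost.
Ice mass of Vorane: 1.926×10^15 kg; ice mass of Ardeg: 1.490×10^16 kg.
Fraction required = 1.926×10^15 / 1.490×10^16 = 0.129 → 12.9 %.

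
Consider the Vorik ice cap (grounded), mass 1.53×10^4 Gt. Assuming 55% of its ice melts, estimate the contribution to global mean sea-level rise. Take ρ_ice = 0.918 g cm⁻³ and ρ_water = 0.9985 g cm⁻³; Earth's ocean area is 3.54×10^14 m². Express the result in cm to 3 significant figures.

Vorik: 0.55 × 1.53×10^4 Gt = 8.415×10^15 kg; dividing by ρ_w = 0.9985 g cm⁻³ = 998.5 kg m⁻³ gives 8.428×10^12 m³ of water.
Spread over 3.54×10^14 m² of ocean, Δh = 8.428×10^12 / 3.54×10^14 = 0.0238 m = 2.38 cm.

≈ 2.38 cm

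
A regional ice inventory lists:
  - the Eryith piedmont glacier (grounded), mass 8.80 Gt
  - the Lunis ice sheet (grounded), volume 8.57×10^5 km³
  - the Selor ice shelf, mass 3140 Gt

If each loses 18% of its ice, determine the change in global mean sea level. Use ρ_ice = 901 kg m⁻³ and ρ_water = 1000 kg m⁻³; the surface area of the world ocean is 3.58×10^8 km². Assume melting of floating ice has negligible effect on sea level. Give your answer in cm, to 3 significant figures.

≈ 38.8 cm

Eryith: 0.18 × 8.80 Gt = 1.584×10^12 kg; dividing by ρ_w = 1000 kg m⁻³ gives 1.584×10^9 m³ of water.
Lunis: 0.18 × 8.57×10^5 km³ × (901/1000) = 1.390×10^5 km³ of water.
The Selor ice shelf is floating and already displaces its own weight of water, so its melt adds essentially nothing to sea level.
Total added water ≈ 1.390×10^14 m³ over 3.58×10^14 m² → Δh = 0.388 m = 38.8 cm.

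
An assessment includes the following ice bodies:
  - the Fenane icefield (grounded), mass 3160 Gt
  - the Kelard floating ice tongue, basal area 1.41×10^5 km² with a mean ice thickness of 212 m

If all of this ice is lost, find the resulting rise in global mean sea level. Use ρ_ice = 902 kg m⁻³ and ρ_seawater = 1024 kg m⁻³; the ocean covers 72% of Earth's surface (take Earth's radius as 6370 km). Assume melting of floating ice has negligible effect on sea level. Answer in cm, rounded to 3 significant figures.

Fenane: 3160 Gt = 3.160×10^15 kg; dividing by ρ_w = 1024 kg m⁻³ gives 3.086×10^12 m³ of water.
The Kelard floating ice tongue is floating and already displaces its own weight of water, so its melt adds essentially nothing to sea level.
Total added water ≈ 3.086×10^12 m³ over 3.67×10^14 m² → Δh = 8.41×10^-3 m = 0.841 cm.

≈ 0.841 cm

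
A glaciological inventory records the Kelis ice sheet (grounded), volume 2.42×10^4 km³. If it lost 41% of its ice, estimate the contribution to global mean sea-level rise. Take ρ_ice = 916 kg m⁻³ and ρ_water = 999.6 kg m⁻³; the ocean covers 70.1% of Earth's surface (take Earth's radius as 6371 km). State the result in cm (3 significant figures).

≈ 2.54 cm

Kelis: 0.41 × 2.42×10^4 km³ × (916/999.6) = 9092 km³ of water.
Spread over 3.58×10^14 m² of ocean, Δh = 9.092×10^12 / 3.58×10^14 = 0.0254 m = 2.54 cm.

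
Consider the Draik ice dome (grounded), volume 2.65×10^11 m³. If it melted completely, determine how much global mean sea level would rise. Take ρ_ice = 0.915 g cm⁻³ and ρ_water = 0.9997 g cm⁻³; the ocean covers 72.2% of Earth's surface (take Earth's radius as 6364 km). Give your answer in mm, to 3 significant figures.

≈ 0.660 mm

Draik: 2.65×10^11 m³ × (915/999.7) = 2.425×10^11 m³ of water.
Spread over 3.67×10^14 m² of ocean, Δh = 2.425×10^11 / 3.67×10^14 = 6.60×10^-4 m = 0.660 mm.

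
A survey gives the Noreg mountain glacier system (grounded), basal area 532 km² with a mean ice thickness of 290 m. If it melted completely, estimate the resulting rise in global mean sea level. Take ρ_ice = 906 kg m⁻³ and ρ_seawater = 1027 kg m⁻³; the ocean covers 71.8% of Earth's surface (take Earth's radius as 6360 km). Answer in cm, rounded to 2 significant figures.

Noreg: ice volume = 532 km² × 290 m = 154.3 km³; 154.3 × (906/1027) = 136.1 km³ of water.
Spread over 3.65×10^14 m² of ocean, Δh = 1.361×10^11 / 3.65×10^14 = 3.73×10^-4 m = 0.037 cm.

≈ 0.037 cm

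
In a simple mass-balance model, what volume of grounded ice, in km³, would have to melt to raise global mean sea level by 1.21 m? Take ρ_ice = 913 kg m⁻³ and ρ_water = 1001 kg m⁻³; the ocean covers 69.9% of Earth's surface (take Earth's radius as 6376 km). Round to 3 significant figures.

Required water volume = Δh × A = 1.21 m × 3.57×10^14 m² = 4.321×10^14 m³ = 4.321×10^5 km³.
Ice volume = water volume × ρ_w/ρ_ice = 4.321×10^5 × 1001/913 = 4.74×10^5 km³.

≈ 4.74×10^5 km³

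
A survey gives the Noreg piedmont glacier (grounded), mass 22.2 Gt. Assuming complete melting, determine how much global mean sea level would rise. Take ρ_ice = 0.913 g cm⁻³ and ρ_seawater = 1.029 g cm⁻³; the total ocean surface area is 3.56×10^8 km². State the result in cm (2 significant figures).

Noreg: 22.2 Gt = 2.220×10^13 kg; dividing by ρ_w = 1.029 g cm⁻³ = 1029 kg m⁻³ gives 2.157×10^10 m³ of water.
Spread over 3.56×10^14 m² of ocean, Δh = 2.157×10^10 / 3.56×10^14 = 6.06×10^-5 m = 6.1×10^-3 cm.

≈ 6.1×10^-3 cm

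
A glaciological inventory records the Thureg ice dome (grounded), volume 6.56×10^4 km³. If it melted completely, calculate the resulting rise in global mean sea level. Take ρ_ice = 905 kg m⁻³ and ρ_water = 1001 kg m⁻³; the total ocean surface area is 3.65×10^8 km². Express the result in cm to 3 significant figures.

≈ 16.2 cm

Thureg: 6.56×10^4 km³ × (905/1001) = 5.931×10^4 km³ of water.
Spread over 3.65×10^14 m² of ocean, Δh = 5.931×10^13 / 3.65×10^14 = 0.162 m = 16.2 cm.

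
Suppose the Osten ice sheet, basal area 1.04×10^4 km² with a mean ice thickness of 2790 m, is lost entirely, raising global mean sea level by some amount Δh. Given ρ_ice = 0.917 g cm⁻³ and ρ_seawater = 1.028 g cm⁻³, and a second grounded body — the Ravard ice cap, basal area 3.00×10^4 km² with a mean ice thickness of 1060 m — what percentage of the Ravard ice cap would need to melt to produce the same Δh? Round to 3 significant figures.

Equal sea-level rise means equal mass of meltwater, i.e. equal mass of ice lost.
Ice mass of Osten: 2.661×10^16 kg; ice mass of Ravard: 2.916×10^16 kg.
Fraction required = 2.661×10^16 / 2.916×10^16 = 0.912 → 91.2 %.

≈ 91.2 %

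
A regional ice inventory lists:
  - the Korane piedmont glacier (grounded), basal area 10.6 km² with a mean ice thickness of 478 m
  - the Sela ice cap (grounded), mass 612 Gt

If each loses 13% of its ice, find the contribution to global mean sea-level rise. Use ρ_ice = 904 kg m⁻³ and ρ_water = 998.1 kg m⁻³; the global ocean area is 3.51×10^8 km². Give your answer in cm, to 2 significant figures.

≈ 0.023 cm

Korane: ice volume = 10.6 km² × 478 m = 5.067 km³; 0.13 × 5.067 × (904/998.1) = 0.5966 km³ of water.
Sela: 0.13 × 612 Gt = 7.956×10^13 kg; dividing by ρ_w = 998.1 kg m⁻³ gives 7.971×10^10 m³ of water.
Total added water ≈ 8.031×10^10 m³ over 3.51×10^14 m² → Δh = 2.29×10^-4 m = 0.023 cm.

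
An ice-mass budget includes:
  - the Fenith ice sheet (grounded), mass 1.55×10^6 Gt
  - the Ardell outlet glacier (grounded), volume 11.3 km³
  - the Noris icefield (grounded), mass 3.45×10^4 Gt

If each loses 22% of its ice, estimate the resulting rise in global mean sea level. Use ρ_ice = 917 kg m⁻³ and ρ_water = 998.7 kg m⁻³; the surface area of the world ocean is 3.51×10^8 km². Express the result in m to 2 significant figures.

≈ 0.99 m

Fenith: 0.22 × 1.55×10^6 Gt = 3.410×10^17 kg; dividing by ρ_w = 998.7 kg m⁻³ gives 3.414×10^14 m³ of water.
Ardell: 0.22 × 11.3 km³ × (917/998.7) = 2.283 km³ of water.
Noris: 0.22 × 3.45×10^4 Gt = 7.590×10^15 kg; dividing by ρ_w = 998.7 kg m⁻³ gives 7.600×10^12 m³ of water.
Total added water ≈ 3.490×10^14 m³ over 3.51×10^14 m² → Δh = 0.994 m.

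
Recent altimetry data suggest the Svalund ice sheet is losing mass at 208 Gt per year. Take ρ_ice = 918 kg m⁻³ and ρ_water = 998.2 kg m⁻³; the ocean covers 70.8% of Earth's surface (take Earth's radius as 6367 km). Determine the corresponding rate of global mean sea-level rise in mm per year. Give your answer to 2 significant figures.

≈ 0.58 mm/yr

ρ_w = 998.2 kg m⁻³. Annual water volume added = 208 Gt / ρ_w = 2.080×10^14 kg / 998.2 kg m⁻³ = 2.084×10^11 m³.
Δh per year = 2.084×10^11 / 3.61×10^14 = 5.78×10^-4 m = 0.58 mm.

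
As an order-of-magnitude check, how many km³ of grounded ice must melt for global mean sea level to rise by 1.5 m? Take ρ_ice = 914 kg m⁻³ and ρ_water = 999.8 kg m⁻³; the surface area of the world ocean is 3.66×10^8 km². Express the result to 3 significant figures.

≈ 6.01×10^5 km³

Required water volume = Δh × A = 1.5 m × 3.66×10^14 m² = 5.490×10^14 m³ = 5.490×10^5 km³.
Ice volume = water volume × ρ_w/ρ_ice = 5.490×10^5 × 999.8/914 = 6.01×10^5 km³.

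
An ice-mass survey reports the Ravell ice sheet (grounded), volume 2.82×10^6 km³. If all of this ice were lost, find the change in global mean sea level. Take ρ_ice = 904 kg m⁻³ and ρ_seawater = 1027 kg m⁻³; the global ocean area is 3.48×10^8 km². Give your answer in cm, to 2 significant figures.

≈ 710 cm

Ravell: 2.82×10^6 km³ × (904/1027) = 2.482×10^6 km³ of water.
Spread over 3.48×10^14 m² of ocean, Δh = 2.482×10^15 / 3.48×10^14 = 7.13 m = 710 cm.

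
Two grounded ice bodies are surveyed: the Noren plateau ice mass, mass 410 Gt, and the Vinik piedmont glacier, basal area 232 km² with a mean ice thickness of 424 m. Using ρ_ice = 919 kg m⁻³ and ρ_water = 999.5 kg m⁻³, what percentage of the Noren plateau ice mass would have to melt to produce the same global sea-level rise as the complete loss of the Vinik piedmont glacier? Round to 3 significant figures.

Equal sea-level rise means equal mass of meltwater, i.e. equal mass of ice lost.
Ice mass of Vinik: 9.040×10^13 kg; ice mass of Noren: 4.100×10^14 kg.
Fraction required = 9.040×10^13 / 4.100×10^14 = 0.220 → 22.0 %.

≈ 22.0 %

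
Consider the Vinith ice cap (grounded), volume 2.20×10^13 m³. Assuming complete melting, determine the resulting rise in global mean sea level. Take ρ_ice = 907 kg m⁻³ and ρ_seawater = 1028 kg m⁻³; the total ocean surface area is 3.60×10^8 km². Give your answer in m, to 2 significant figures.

Vinith: 2.20×10^13 m³ × (907/1028) = 1.941×10^13 m³ of water.
Spread over 3.60×10^14 m² of ocean, Δh = 1.941×10^13 / 3.60×10^14 = 0.0539 m.

≈ 0.054 m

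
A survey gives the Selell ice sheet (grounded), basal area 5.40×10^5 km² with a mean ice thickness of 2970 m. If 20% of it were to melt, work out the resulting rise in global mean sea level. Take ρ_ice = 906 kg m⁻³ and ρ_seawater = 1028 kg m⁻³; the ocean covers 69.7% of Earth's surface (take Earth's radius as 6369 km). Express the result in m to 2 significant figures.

≈ 0.80 m

Selell: ice volume = 5.40×10^5 km² × 2970 m = 1.604×10^6 km³; 0.2 × 1.604×10^6 × (906/1028) = 2.827×10^5 km³ of water.
Spread over 3.55×10^14 m² of ocean, Δh = 2.827×10^14 / 3.55×10^14 = 0.796 m.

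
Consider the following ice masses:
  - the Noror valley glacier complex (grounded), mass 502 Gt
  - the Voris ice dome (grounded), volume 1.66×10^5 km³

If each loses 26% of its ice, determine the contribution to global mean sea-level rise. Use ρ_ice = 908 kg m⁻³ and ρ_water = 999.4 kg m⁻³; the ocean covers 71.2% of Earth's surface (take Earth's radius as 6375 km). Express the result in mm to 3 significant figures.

≈ 108 mm

Noror: 0.26 × 502 Gt = 1.305×10^14 kg; dividing by ρ_w = 999.4 kg m⁻³ gives 1.306×10^11 m³ of water.
Voris: 0.26 × 1.66×10^5 km³ × (908/999.4) = 3.921×10^4 km³ of water.
Total added water ≈ 3.934×10^13 m³ over 3.64×10^14 m² → Δh = 0.108 m = 108 mm.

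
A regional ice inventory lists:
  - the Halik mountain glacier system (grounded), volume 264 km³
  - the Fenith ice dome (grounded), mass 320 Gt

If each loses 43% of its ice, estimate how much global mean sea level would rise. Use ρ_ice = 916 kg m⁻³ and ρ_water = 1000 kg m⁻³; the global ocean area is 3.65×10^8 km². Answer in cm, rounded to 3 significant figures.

≈ 0.0662 cm

Halik: 0.43 × 264 km³ × (916/1000) = 104.0 km³ of water.
Fenith: 0.43 × 320 Gt = 1.376×10^14 kg; dividing by ρ_w = 1000 kg m⁻³ gives 1.376×10^11 m³ of water.
Total added water ≈ 2.416×10^11 m³ over 3.65×10^14 m² → Δh = 6.62×10^-4 m = 0.0662 cm.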